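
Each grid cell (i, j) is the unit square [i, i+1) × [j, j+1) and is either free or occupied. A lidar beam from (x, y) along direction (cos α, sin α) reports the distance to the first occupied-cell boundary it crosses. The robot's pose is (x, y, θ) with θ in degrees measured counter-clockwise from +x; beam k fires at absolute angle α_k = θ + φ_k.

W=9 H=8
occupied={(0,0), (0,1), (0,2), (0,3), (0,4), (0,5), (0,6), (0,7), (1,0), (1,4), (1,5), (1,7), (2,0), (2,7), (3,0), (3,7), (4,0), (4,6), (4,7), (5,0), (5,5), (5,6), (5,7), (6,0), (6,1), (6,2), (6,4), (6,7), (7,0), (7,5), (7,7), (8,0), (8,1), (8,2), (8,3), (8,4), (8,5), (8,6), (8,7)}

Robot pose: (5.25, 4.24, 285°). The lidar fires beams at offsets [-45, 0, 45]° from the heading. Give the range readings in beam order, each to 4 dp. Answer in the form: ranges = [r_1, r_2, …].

ranges = [3.7412, 2.8978, 3.1754]

beam 1: φ=-45°, α=240°
  dir = (cos 240°, sin 240°) = (-0.5000, -0.8660); from cell (5,4)
  next x-line at t=0.5000, next y-line at t=0.2771; Δt_x=2.0000, Δt_y=1.1547
    y: enter (5,3) at t=0.2771
    x: enter (4,3) at t=0.5000
    y: enter (4,2) at t=1.4318
    x: enter (3,2) at t=2.5000
    y: enter (3,1) at t=2.5865
    y: enter (3,0) at t=3.7412 ← occupied
  → r_1 = 3.7412
beam 2: φ=0°, α=285°
  dir = (cos 285°, sin 285°) = (0.2588, -0.9659); from cell (5,4)
  next x-line at t=2.8978, next y-line at t=0.2485; Δt_x=3.8637, Δt_y=1.0353
    y: enter (5,3) at t=0.2485
    y: enter (5,2) at t=1.2837
    y: enter (5,1) at t=2.3190
    x: enter (6,1) at t=2.8978 ← occupied
  → r_2 = 2.8978
beam 3: φ=45°, α=330°
  dir = (cos 330°, sin 330°) = (0.8660, -0.5000); from cell (5,4)
  next x-line at t=0.8660, next y-line at t=0.4800; Δt_x=1.1547, Δt_y=2.0000
    y: enter (5,3) at t=0.4800
    x: enter (6,3) at t=0.8660
    x: enter (7,3) at t=2.0207
    y: enter (7,2) at t=2.4800
    x: enter (8,2) at t=3.1754 ← occupied
  → r_3 = 3.1754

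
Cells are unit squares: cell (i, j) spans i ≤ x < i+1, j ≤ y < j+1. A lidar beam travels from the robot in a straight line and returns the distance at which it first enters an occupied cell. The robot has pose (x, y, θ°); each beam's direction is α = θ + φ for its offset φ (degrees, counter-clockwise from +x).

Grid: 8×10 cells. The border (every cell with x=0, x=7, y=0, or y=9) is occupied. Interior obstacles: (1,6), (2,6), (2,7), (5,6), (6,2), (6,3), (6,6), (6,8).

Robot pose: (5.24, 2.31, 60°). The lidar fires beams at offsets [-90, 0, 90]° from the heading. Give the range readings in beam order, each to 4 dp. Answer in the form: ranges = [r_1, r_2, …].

beam 1: φ=-90°, α=330°
  direction (0.8660, -0.5000); cell (5,2); t to first gridline: x 0.8776, y 0.6200 (then +1.1547 / +2.0000)
    (5,1) via y @ 0.6200
    (6,1) via x @ 0.8776
    (7,1) via x @ 2.0323  # hit
  → r_1 = 2.0323
beam 2: φ=0°, α=60°
  direction (0.5000, 0.8660); cell (5,2); t to first gridline: x 1.5200, y 0.7967 (then +2.0000 / +1.1547)
    (5,3) via y @ 0.7967
    (6,3) via x @ 1.5200  # hit
  → r_2 = 1.5200
beam 3: φ=90°, α=150°
  direction (-0.8660, 0.5000); cell (5,2); t to first gridline: x 0.2771, y 1.3800 (then +1.1547 / +2.0000)
    (4,2) via x @ 0.2771
    (4,3) via y @ 1.3800
    (3,3) via x @ 1.4318
    (2,3) via x @ 2.5865
    (2,4) via y @ 3.3800
    (1,4) via x @ 3.7412
    (0,4) via x @ 4.8959  # hit
  → r_3 = 4.8959

ranges = [2.0323, 1.5200, 4.8959]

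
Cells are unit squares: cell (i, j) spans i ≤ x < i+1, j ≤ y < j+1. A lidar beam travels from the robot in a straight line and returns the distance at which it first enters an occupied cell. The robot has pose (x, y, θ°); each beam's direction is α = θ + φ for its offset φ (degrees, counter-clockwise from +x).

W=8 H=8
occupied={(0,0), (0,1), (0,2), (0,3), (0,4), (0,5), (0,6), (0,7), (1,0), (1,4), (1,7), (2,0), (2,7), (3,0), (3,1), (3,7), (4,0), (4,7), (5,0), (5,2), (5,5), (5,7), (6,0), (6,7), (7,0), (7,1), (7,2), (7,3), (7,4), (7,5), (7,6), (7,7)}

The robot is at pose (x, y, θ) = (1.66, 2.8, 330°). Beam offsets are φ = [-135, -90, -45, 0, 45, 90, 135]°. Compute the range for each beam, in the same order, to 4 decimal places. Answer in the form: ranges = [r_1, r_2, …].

ranges = [0.6833, 1.3200, 1.8635, 1.6000, 5.5284, 4.8497, 1.2423]

beam 1: φ=-135°, α=195°
  direction (-0.9659, -0.2588); cell (1,2); t to first gridline: x 0.6833, y 3.0910 (then +1.0353 / +3.8637)
    (0,2) via x @ 0.6833  # hit
  → r_1 = 0.6833
beam 2: φ=-90°, α=240°
  direction (-0.5000, -0.8660); cell (1,2); t to first gridline: x 1.3200, y 0.9238 (then +2.0000 / +1.1547)
    (1,1) via y @ 0.9238
    (0,1) via x @ 1.3200  # hit
  → r_2 = 1.3200
beam 3: φ=-45°, α=285°
  direction (0.2588, -0.9659); cell (1,2); t to first gridline: x 1.3137, y 0.8282 (then +3.8637 / +1.0353)
    (1,1) via y @ 0.8282
    (2,1) via x @ 1.3137
    (2,0) via y @ 1.8635  # hit
  → r_3 = 1.8635
beam 4: φ=0°, α=330°
  direction (0.8660, -0.5000); cell (1,2); t to first gridline: x 0.3926, y 1.6000 (then +1.1547 / +2.0000)
    (2,2) via x @ 0.3926
    (3,2) via x @ 1.5473
    (3,1) via y @ 1.6000  # hit
  → r_4 = 1.6000
beam 5: φ=45°, α=15°
  direction (0.9659, 0.2588); cell (1,2); t to first gridline: x 0.3520, y 0.7727 (then +1.0353 / +3.8637)
    (2,2) via x @ 0.3520
    (2,3) via y @ 0.7727
    (3,3) via x @ 1.3873
    (4,3) via x @ 2.4225
    (5,3) via x @ 3.4578
    (6,3) via x @ 4.4931
    (6,4) via y @ 4.6364
    (7,4) via x @ 5.5284  # hit
  → r_5 = 5.5284
beam 6: φ=90°, α=60°
  direction (0.5000, 0.8660); cell (1,2); t to first gridline: x 0.6800, y 0.2309 (then +2.0000 / +1.1547)
    (1,3) via y @ 0.2309
    (2,3) via x @ 0.6800
    (2,4) via y @ 1.3856
    (2,5) via y @ 2.5403
    (3,5) via x @ 2.6800
    (3,6) via y @ 3.6950
    (4,6) via x @ 4.6800
    (4,7) via y @ 4.8497  # hit
  → r_6 = 4.8497
beam 7: φ=135°, α=105°
  direction (-0.2588, 0.9659); cell (1,2); t to first gridline: x 2.5500, y 0.2071 (then +3.8637 / +1.0353)
    (1,3) via y @ 0.2071
    (1,4) via y @ 1.2423  # hit
  → r_7 = 1.2423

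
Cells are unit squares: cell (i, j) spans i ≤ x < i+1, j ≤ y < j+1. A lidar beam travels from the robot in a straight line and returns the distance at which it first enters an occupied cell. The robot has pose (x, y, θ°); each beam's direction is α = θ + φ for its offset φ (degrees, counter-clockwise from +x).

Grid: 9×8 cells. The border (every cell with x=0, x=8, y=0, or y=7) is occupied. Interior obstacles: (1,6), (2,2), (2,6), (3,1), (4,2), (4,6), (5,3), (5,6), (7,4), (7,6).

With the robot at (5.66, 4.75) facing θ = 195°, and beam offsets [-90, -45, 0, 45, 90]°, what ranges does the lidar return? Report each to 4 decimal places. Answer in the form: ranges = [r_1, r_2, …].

beam 1: φ=-90°, α=105°
  cosα=-0.2588 sinα=0.9659 | (5,4) | tMaxX 2.5500 tMaxY 0.2588 | tΔX 3.8637 tΔY 1.0353
    t=0.2588 [y] (5,5)
    t=1.2941 [y] (5,6) — stop
  → r_1 = 1.2941
beam 2: φ=-45°, α=150°
  cosα=-0.8660 sinα=0.5000 | (5,4) | tMaxX 0.7621 tMaxY 0.5000 | tΔX 1.1547 tΔY 2.0000
    t=0.5000 [y] (5,5)
    t=0.7621 [x] (4,5)
    t=1.9168 [x] (3,5)
    t=2.5000 [y] (3,6)
    t=3.0715 [x] (2,6) — stop
  → r_2 = 3.0715
beam 3: φ=0°, α=195°
  cosα=-0.9659 sinα=-0.2588 | (5,4) | tMaxX 0.6833 tMaxY 2.8978 | tΔX 1.0353 tΔY 3.8637
    t=0.6833 [x] (4,4)
    t=1.7186 [x] (3,4)
    t=2.7538 [x] (2,4)
    t=2.8978 [y] (2,3)
    t=3.7891 [x] (1,3)
    t=4.8244 [x] (0,3) — stop
  → r_3 = 4.8244
beam 4: φ=45°, α=240°
  cosα=-0.5000 sinα=-0.8660 | (5,4) | tMaxX 1.3200 tMaxY 0.8660 | tΔX 2.0000 tΔY 1.1547
    t=0.8660 [y] (5,3) — stop
  → r_4 = 0.8660
beam 5: φ=90°, α=285°
  cosα=0.2588 sinα=-0.9659 | (5,4) | tMaxX 1.3137 tMaxY 0.7765 | tΔX 3.8637 tΔY 1.0353
    t=0.7765 [y] (5,3) — stop
  → r_5 = 0.7765

ranges = [1.2941, 3.0715, 4.8244, 0.8660, 0.7765]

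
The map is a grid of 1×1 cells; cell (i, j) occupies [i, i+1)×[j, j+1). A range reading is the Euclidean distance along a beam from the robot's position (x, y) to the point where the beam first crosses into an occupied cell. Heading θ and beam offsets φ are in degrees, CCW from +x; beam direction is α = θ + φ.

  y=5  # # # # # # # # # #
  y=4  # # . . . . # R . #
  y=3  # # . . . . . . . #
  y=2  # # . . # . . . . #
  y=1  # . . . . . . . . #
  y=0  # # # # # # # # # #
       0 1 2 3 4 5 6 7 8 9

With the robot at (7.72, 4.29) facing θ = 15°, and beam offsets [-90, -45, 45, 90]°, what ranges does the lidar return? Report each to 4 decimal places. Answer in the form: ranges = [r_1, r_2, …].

ranges = [3.4061, 1.4780, 0.8198, 0.7350]

beam 1: φ=-90°, α=285°
  direction (0.2588, -0.9659); cell (7,4); t to first gridline: x 1.0818, y 0.3002 (then +3.8637 / +1.0353)
    (7,3) via y @ 0.3002
    (8,3) via x @ 1.0818
    (8,2) via y @ 1.3355
    (8,1) via y @ 2.3708
    (8,0) via y @ 3.4061  # hit
  → r_1 = 3.4061
beam 2: φ=-45°, α=330°
  direction (0.8660, -0.5000); cell (7,4); t to first gridline: x 0.3233, y 0.5800 (then +1.1547 / +2.0000)
    (8,4) via x @ 0.3233
    (8,3) via y @ 0.5800
    (9,3) via x @ 1.4780  # hit
  → r_2 = 1.4780
beam 3: φ=45°, α=60°
  direction (0.5000, 0.8660); cell (7,4); t to first gridline: x 0.5600, y 0.8198 (then +2.0000 / +1.1547)
    (8,4) via x @ 0.5600
    (8,5) via y @ 0.8198  # hit
  → r_3 = 0.8198
beam 4: φ=90°, α=105°
  direction (-0.2588, 0.9659); cell (7,4); t to first gridline: x 2.7819, y 0.7350 (then +3.8637 / +1.0353)
    (7,5) via y @ 0.7350  # hit
  → r_4 = 0.7350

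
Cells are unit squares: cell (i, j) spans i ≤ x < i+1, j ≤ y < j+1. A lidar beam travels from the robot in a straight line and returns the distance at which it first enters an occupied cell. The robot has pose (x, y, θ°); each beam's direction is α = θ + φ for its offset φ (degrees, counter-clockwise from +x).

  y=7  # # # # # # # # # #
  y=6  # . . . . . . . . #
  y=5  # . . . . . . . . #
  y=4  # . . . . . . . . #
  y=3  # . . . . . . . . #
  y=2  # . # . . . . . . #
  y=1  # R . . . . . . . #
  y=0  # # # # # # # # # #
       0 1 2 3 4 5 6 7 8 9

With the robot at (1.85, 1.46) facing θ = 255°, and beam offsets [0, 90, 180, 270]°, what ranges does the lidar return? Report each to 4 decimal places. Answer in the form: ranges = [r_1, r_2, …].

beam 1: φ=0°, α=255°
  dir = (cos 255°, sin 255°) = (-0.2588, -0.9659); from cell (1,1)
  next x-line at t=3.2841, next y-line at t=0.4762; Δt_x=3.8637, Δt_y=1.0353
    y: enter (1,0) at t=0.4762 ← occupied
  → r_1 = 0.4762
beam 2: φ=90°, α=345°
  dir = (cos 345°, sin 345°) = (0.9659, -0.2588); from cell (1,1)
  next x-line at t=0.1553, next y-line at t=1.7773; Δt_x=1.0353, Δt_y=3.8637
    x: enter (2,1) at t=0.1553
    x: enter (3,1) at t=1.1906
    y: enter (3,0) at t=1.7773 ← occupied
  → r_2 = 1.7773
beam 3: φ=180°, α=75°
  dir = (cos 75°, sin 75°) = (0.2588, 0.9659); from cell (1,1)
  next x-line at t=0.5796, next y-line at t=0.5590; Δt_x=3.8637, Δt_y=1.0353
    y: enter (1,2) at t=0.5590
    x: enter (2,2) at t=0.5796 ← occupied
  → r_3 = 0.5796
beam 4: φ=270°, α=165°
  dir = (cos 165°, sin 165°) = (-0.9659, 0.2588); from cell (1,1)
  next x-line at t=0.8800, next y-line at t=2.0864; Δt_x=1.0353, Δt_y=3.8637
    x: enter (0,1) at t=0.8800 ← occupied
  → r_4 = 0.8800

ranges = [0.4762, 1.7773, 0.5796, 0.8800]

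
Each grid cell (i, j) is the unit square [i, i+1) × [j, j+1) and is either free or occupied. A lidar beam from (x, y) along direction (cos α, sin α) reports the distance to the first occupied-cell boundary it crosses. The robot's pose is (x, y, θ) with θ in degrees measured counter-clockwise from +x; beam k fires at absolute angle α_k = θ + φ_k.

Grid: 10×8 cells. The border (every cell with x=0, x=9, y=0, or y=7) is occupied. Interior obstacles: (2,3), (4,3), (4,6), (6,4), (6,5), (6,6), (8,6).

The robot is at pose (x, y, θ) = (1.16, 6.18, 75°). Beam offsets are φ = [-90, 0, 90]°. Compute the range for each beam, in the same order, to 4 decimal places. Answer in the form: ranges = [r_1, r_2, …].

beam 1: φ=-90°, α=345°
  d=(0.9659,-0.2588)  start (1,6)  tX=0.8696 tY=0.6955  stride 1/|dx|=1.0353 1/|dy|=3.8637
    cross y-line → (1,5), t=0.6955
    cross x-line → (2,5), t=0.8696
    cross x-line → (3,5), t=1.9049
    cross x-line → (4,5), t=2.9402
    cross x-line → (5,5), t=3.9755
    cross y-line → (5,4), t=4.5592
    cross x-line → (6,4), t=5.0107 (wall)
  → r_1 = 5.0107
beam 2: φ=0°, α=75°
  d=(0.2588,0.9659)  start (1,6)  tX=3.2455 tY=0.8489  stride 1/|dx|=3.8637 1/|dy|=1.0353
    cross y-line → (1,7), t=0.8489 (wall)
  → r_2 = 0.8489
beam 3: φ=90°, α=165°
  d=(-0.9659,0.2588)  start (1,6)  tX=0.1656 tY=3.1682  stride 1/|dx|=1.0353 1/|dy|=3.8637
    cross x-line → (0,6), t=0.1656 (wall)
  → r_3 = 0.1656

ranges = [5.0107, 0.8489, 0.1656]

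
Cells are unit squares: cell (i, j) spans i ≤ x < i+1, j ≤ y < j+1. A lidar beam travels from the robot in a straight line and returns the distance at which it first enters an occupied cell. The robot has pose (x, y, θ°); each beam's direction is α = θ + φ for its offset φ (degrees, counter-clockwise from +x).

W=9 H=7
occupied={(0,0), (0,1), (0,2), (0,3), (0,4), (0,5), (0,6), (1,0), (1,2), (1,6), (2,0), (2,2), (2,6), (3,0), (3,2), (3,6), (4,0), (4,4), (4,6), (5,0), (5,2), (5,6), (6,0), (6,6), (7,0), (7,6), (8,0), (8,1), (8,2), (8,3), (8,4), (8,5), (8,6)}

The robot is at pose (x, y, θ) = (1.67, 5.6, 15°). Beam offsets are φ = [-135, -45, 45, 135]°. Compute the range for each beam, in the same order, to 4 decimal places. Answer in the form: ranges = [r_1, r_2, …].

ranges = [1.3400, 2.6905, 0.4619, 0.7736]

beam 1: φ=-135°, α=240°
  direction (-0.5000, -0.8660); cell (1,5); t to first gridline: x 1.3400, y 0.6928 (then +2.0000 / +1.1547)
    (1,4) via y @ 0.6928
    (0,4) via x @ 1.3400  # hit
  → r_1 = 1.3400
beam 2: φ=-45°, α=330°
  direction (0.8660, -0.5000); cell (1,5); t to first gridline: x 0.3811, y 1.2000 (then +1.1547 / +2.0000)
    (2,5) via x @ 0.3811
    (2,4) via y @ 1.2000
    (3,4) via x @ 1.5358
    (4,4) via x @ 2.6905  # hit
  → r_2 = 2.6905
beam 3: φ=45°, α=60°
  direction (0.5000, 0.8660); cell (1,5); t to first gridline: x 0.6600, y 0.4619 (then +2.0000 / +1.1547)
    (1,6) via y @ 0.4619  # hit
  → r_3 = 0.4619
beam 4: φ=135°, α=150°
  direction (-0.8660, 0.5000); cell (1,5); t to first gridline: x 0.7736, y 0.8000 (then +1.1547 / +2.0000)
    (0,5) via x @ 0.7736  # hit
  → r_4 = 0.7736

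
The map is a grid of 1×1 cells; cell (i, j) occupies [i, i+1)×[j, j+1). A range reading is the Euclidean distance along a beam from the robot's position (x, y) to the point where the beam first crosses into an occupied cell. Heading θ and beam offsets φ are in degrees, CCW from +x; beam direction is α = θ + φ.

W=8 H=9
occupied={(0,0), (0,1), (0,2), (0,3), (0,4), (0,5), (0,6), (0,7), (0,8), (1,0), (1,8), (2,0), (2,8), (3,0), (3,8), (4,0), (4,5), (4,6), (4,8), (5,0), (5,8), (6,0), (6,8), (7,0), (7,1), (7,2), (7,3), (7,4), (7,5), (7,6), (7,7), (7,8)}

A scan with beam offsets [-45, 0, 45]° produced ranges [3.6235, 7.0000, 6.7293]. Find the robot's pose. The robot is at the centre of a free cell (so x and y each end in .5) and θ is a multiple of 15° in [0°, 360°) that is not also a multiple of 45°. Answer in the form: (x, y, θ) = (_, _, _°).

(x, y, θ) = (3.5, 1.5, 60°)

Enumerate (i+0.5, j+0.5, θ) over the 40 free cells and 16 admissible headings. For each, cast all 3 beams and compare to the given ranges.
  (1.5, 5.5, 30°): beam 1 = 5.6940 ≠ 3.6235 ✗
  (2.5, 5.5, 105°): beam 1 = 2.8868 ≠ 3.6235 ✗
  (2.5, 6.5, 300°): beam 1 = 5.6940 ≠ 3.6235 ✗
  (4.5, 1.5, 165°): beam 1 = 7.0000 ≠ 3.6235 ✗
  …
  (3.5, 1.5, 60°): r_1=3.6235, r_2=7.0000, r_3=6.7293 — all match ✓
No second candidate reproduces the full scan.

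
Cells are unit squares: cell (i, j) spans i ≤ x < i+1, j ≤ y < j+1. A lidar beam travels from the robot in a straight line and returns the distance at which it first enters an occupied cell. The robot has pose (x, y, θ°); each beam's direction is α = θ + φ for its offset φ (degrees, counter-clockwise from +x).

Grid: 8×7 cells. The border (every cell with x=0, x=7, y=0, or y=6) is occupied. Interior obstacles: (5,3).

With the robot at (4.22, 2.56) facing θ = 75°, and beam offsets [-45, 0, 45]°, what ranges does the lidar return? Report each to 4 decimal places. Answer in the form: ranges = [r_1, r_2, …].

beam 1: φ=-45°, α=30°
  cosα=0.8660 sinα=0.5000 | (4,2) | tMaxX 0.9007 tMaxY 0.8800 | tΔX 1.1547 tΔY 2.0000
    t=0.8800 [y] (4,3)
    t=0.9007 [x] (5,3) — stop
  → r_1 = 0.9007
beam 2: φ=0°, α=75°
  cosα=0.2588 sinα=0.9659 | (4,2) | tMaxX 3.0137 tMaxY 0.4555 | tΔX 3.8637 tΔY 1.0353
    t=0.4555 [y] (4,3)
    t=1.4908 [y] (4,4)
    t=2.5261 [y] (4,5)
    t=3.0137 [x] (5,5)
    t=3.5614 [y] (5,6) — stop
  → r_2 = 3.5614
beam 3: φ=45°, α=120°
  cosα=-0.5000 sinα=0.8660 | (4,2) | tMaxX 0.4400 tMaxY 0.5081 | tΔX 2.0000 tΔY 1.1547
    t=0.4400 [x] (3,2)
    t=0.5081 [y] (3,3)
    t=1.6628 [y] (3,4)
    t=2.4400 [x] (2,4)
    t=2.8175 [y] (2,5)
    t=3.9722 [y] (2,6) — stop
  → r_3 = 3.9722

ranges = [0.9007, 3.5614, 3.9722]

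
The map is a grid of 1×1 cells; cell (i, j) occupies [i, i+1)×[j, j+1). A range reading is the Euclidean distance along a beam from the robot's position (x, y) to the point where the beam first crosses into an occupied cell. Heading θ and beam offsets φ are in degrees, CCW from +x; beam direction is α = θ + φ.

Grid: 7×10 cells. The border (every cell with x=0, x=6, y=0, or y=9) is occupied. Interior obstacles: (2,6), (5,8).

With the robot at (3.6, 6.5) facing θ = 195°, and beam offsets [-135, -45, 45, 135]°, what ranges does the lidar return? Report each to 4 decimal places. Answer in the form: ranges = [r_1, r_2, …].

ranges = [2.8000, 0.6928, 5.2000, 2.7713]

beam 1: φ=-135°, α=60°
  d=(0.5000,0.8660)  start (3,6)  tX=0.8000 tY=0.5774  stride 1/|dx|=2.0000 1/|dy|=1.1547
    cross y-line → (3,7), t=0.5774
    cross x-line → (4,7), t=0.8000
    cross y-line → (4,8), t=1.7321
    cross x-line → (5,8), t=2.8000 (wall)
  → r_1 = 2.8000
beam 2: φ=-45°, α=150°
  d=(-0.8660,0.5000)  start (3,6)  tX=0.6928 tY=1.0000  stride 1/|dx|=1.1547 1/|dy|=2.0000
    cross x-line → (2,6), t=0.6928 (wall)
  → r_2 = 0.6928
beam 3: φ=45°, α=240°
  d=(-0.5000,-0.8660)  start (3,6)  tX=1.2000 tY=0.5774  stride 1/|dx|=2.0000 1/|dy|=1.1547
    cross y-line → (3,5), t=0.5774
    cross x-line → (2,5), t=1.2000
    cross y-line → (2,4), t=1.7321
    cross y-line → (2,3), t=2.8868
    cross x-line → (1,3), t=3.2000
    cross y-line → (1,2), t=4.0415
    cross y-line → (1,1), t=5.1962
    cross x-line → (0,1), t=5.2000 (wall)
  → r_3 = 5.2000
beam 4: φ=135°, α=330°
  d=(0.8660,-0.5000)  start (3,6)  tX=0.4619 tY=1.0000  stride 1/|dx|=1.1547 1/|dy|=2.0000
    cross x-line → (4,6), t=0.4619
    cross y-line → (4,5), t=1.0000
    cross x-line → (5,5), t=1.6166
    cross x-line → (6,5), t=2.7713 (wall)
  → r_4 = 2.7713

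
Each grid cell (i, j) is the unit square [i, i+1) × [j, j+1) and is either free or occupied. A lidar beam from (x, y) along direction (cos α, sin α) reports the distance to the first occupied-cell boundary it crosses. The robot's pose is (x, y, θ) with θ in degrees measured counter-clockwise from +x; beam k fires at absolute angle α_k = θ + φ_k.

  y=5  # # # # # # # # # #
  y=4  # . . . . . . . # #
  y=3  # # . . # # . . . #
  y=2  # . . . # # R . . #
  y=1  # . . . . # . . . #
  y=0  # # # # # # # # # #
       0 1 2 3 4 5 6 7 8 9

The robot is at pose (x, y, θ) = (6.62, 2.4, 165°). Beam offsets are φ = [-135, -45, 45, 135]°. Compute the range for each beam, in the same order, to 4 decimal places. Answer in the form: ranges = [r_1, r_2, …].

ranges = [2.7482, 1.2400, 0.7159, 1.6166]

beam 1: φ=-135°, α=30°
  d=(0.8660,0.5000)  start (6,2)  tX=0.4388 tY=1.2000  stride 1/|dx|=1.1547 1/|dy|=2.0000
    cross x-line → (7,2), t=0.4388
    cross y-line → (7,3), t=1.2000
    cross x-line → (8,3), t=1.5935
    cross x-line → (9,3), t=2.7482 (wall)
  → r_1 = 2.7482
beam 2: φ=-45°, α=120°
  d=(-0.5000,0.8660)  start (6,2)  tX=1.2400 tY=0.6928  stride 1/|dx|=2.0000 1/|dy|=1.1547
    cross y-line → (6,3), t=0.6928
    cross x-line → (5,3), t=1.2400 (wall)
  → r_2 = 1.2400
beam 3: φ=45°, α=210°
  d=(-0.8660,-0.5000)  start (6,2)  tX=0.7159 tY=0.8000  stride 1/|dx|=1.1547 1/|dy|=2.0000
    cross x-line → (5,2), t=0.7159 (wall)
  → r_3 = 0.7159
beam 4: φ=135°, α=300°
  d=(0.5000,-0.8660)  start (6,2)  tX=0.7600 tY=0.4619  stride 1/|dx|=2.0000 1/|dy|=1.1547
    cross y-line → (6,1), t=0.4619
    cross x-line → (7,1), t=0.7600
    cross y-line → (7,0), t=1.6166 (wall)
  → r_4 = 1.6166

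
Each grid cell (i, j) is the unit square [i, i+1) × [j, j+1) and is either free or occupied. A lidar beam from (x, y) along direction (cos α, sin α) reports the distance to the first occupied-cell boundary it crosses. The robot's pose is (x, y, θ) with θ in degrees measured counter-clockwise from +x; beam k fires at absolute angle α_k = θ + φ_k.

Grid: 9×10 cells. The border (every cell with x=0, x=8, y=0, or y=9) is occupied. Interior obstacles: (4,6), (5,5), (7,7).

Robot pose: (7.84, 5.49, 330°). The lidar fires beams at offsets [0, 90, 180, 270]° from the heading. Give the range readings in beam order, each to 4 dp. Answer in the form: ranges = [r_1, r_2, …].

ranges = [0.1848, 0.3200, 7.0200, 5.1846]

beam 1: φ=0°, α=330°
  d=(0.8660,-0.5000)  start (7,5)  tX=0.1848 tY=0.9800  stride 1/|dx|=1.1547 1/|dy|=2.0000
    cross x-line → (8,5), t=0.1848 (wall)
  → r_1 = 0.1848
beam 2: φ=90°, α=60°
  d=(0.5000,0.8660)  start (7,5)  tX=0.3200 tY=0.5889  stride 1/|dx|=2.0000 1/|dy|=1.1547
    cross x-line → (8,5), t=0.3200 (wall)
  → r_2 = 0.3200
beam 3: φ=180°, α=150°
  d=(-0.8660,0.5000)  start (7,5)  tX=0.9699 tY=1.0200  stride 1/|dx|=1.1547 1/|dy|=2.0000
    cross x-line → (6,5), t=0.9699
    cross y-line → (6,6), t=1.0200
    cross x-line → (5,6), t=2.1246
    cross y-line → (5,7), t=3.0200
    cross x-line → (4,7), t=3.2793
    cross x-line → (3,7), t=4.4341
    cross y-line → (3,8), t=5.0200
    cross x-line → (2,8), t=5.5888
    cross x-line → (1,8), t=6.7435
    cross y-line → (1,9), t=7.0200 (wall)
  → r_3 = 7.0200
beam 4: φ=270°, α=240°
  d=(-0.5000,-0.8660)  start (7,5)  tX=1.6800 tY=0.5658  stride 1/|dx|=2.0000 1/|dy|=1.1547
    cross y-line → (7,4), t=0.5658
    cross x-line → (6,4), t=1.6800
    cross y-line → (6,3), t=1.7205
    cross y-line → (6,2), t=2.8752
    cross x-line → (5,2), t=3.6800
    cross y-line → (5,1), t=4.0299
    cross y-line → (5,0), t=5.1846 (wall)
  → r_4 = 5.1846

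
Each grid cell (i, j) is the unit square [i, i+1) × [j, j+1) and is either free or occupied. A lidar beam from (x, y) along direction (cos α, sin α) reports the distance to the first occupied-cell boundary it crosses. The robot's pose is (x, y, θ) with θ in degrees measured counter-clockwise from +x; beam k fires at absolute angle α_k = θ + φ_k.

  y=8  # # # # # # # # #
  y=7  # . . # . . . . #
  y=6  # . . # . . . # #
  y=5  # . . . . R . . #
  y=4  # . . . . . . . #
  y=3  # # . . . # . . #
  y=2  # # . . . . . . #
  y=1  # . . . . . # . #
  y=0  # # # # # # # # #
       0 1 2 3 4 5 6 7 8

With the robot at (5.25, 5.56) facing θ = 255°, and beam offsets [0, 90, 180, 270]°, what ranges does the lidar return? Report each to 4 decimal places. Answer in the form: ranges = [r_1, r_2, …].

ranges = [4.7209, 2.8470, 2.5261, 1.7000]

beam 1: φ=0°, α=255°
  direction (-0.2588, -0.9659); cell (5,5); t to first gridline: x 0.9659, y 0.5798 (then +3.8637 / +1.0353)
    (5,4) via y @ 0.5798
    (4,4) via x @ 0.9659
    (4,3) via y @ 1.6150
    (4,2) via y @ 2.6503
    (4,1) via y @ 3.6856
    (4,0) via y @ 4.7209  # hit
  → r_1 = 4.7209
beam 2: φ=90°, α=345°
  direction (0.9659, -0.2588); cell (5,5); t to first gridline: x 0.7765, y 2.1637 (then +1.0353 / +3.8637)
    (6,5) via x @ 0.7765
    (7,5) via x @ 1.8117
    (7,4) via y @ 2.1637
    (8,4) via x @ 2.8470  # hit
  → r_2 = 2.8470
beam 3: φ=180°, α=75°
  direction (0.2588, 0.9659); cell (5,5); t to first gridline: x 2.8978, y 0.4555 (then +3.8637 / +1.0353)
    (5,6) via y @ 0.4555
    (5,7) via y @ 1.4908
    (5,8) via y @ 2.5261  # hit
  → r_3 = 2.5261
beam 4: φ=270°, α=165°
  direction (-0.9659, 0.2588); cell (5,5); t to first gridline: x 0.2588, y 1.7000 (then +1.0353 / +3.8637)
    (4,5) via x @ 0.2588
    (3,5) via x @ 1.2941
    (3,6) via y @ 1.7000  # hit
  → r_4 = 1.7000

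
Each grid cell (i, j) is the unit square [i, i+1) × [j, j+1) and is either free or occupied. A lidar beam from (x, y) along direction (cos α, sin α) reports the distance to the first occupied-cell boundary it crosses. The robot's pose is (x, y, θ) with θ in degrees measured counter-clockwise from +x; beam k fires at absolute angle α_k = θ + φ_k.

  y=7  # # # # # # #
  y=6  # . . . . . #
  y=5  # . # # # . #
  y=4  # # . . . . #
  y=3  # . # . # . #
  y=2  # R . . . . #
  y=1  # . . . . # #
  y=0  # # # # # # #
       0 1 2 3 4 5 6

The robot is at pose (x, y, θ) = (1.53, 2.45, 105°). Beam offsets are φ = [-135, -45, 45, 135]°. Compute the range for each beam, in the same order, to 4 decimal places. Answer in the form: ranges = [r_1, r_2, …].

beam 1: φ=-135°, α=330°
  cosα=0.8660 sinα=-0.5000 | (1,2) | tMaxX 0.5427 tMaxY 0.9000 | tΔX 1.1547 tΔY 2.0000
    t=0.5427 [x] (2,2)
    t=0.9000 [y] (2,1)
    t=1.6974 [x] (3,1)
    t=2.8521 [x] (4,1)
    t=2.9000 [y] (4,0) — stop
  → r_1 = 2.9000
beam 2: φ=-45°, α=60°
  cosα=0.5000 sinα=0.8660 | (1,2) | tMaxX 0.9400 tMaxY 0.6351 | tΔX 2.0000 tΔY 1.1547
    t=0.6351 [y] (1,3)
    t=0.9400 [x] (2,3) — stop
  → r_2 = 0.9400
beam 3: φ=45°, α=150°
  cosα=-0.8660 sinα=0.5000 | (1,2) | tMaxX 0.6120 tMaxY 1.1000 | tΔX 1.1547 tΔY 2.0000
    t=0.6120 [x] (0,2) — stop
  → r_3 = 0.6120
beam 4: φ=135°, α=240°
  cosα=-0.5000 sinα=-0.8660 | (1,2) | tMaxX 1.0600 tMaxY 0.5196 | tΔX 2.0000 tΔY 1.1547
    t=0.5196 [y] (1,1)
    t=1.0600 [x] (0,1) — stop
  → r_4 = 1.0600

ranges = [2.9000, 0.9400, 0.6120, 1.0600]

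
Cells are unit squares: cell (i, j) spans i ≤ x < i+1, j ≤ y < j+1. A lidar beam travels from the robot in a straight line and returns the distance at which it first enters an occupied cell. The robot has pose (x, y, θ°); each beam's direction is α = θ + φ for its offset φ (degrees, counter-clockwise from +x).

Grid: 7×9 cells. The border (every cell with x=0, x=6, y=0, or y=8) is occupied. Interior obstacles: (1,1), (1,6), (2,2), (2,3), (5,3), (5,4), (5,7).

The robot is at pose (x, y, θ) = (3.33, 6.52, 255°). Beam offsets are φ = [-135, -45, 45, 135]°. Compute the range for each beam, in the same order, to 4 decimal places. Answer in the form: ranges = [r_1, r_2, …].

beam 1: φ=-135°, α=120°
  cosα=-0.5000 sinα=0.8660 | (3,6) | tMaxX 0.6600 tMaxY 0.5543 | tΔX 2.0000 tΔY 1.1547
    t=0.5543 [y] (3,7)
    t=0.6600 [x] (2,7)
    t=1.7090 [y] (2,8) — stop
  → r_1 = 1.7090
beam 2: φ=-45°, α=210°
  cosα=-0.8660 sinα=-0.5000 | (3,6) | tMaxX 0.3811 tMaxY 1.0400 | tΔX 1.1547 tΔY 2.0000
    t=0.3811 [x] (2,6)
    t=1.0400 [y] (2,5)
    t=1.5358 [x] (1,5)
    t=2.6905 [x] (0,5) — stop
  → r_2 = 2.6905
beam 3: φ=45°, α=300°
  cosα=0.5000 sinα=-0.8660 | (3,6) | tMaxX 1.3400 tMaxY 0.6004 | tΔX 2.0000 tΔY 1.1547
    t=0.6004 [y] (3,5)
    t=1.3400 [x] (4,5)
    t=1.7551 [y] (4,4)
    t=2.9098 [y] (4,3)
    t=3.3400 [x] (5,3) — stop
  → r_3 = 3.3400
beam 4: φ=135°, α=30°
  cosα=0.8660 sinα=0.5000 | (3,6) | tMaxX 0.7736 tMaxY 0.9600 | tΔX 1.1547 tΔY 2.0000
    t=0.7736 [x] (4,6)
    t=0.9600 [y] (4,7)
    t=1.9283 [x] (5,7) — stop
  → r_4 = 1.9283

ranges = [1.7090, 2.6905, 3.3400, 1.9283]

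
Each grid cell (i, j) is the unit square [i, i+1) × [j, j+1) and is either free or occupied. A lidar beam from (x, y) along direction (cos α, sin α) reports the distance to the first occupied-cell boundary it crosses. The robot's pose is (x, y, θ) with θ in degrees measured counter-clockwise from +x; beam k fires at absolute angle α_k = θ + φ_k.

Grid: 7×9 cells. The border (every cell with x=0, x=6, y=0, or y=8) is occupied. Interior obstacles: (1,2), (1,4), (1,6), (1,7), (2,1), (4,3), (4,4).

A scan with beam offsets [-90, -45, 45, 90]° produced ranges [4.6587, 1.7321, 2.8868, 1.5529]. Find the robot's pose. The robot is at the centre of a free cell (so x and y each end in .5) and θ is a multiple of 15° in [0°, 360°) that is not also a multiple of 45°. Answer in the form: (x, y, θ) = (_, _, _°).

Enumerate (i+0.5, j+0.5, θ) over the 28 free cells and 16 admissible headings. For each, cast all 4 beams and compare to the given ranges.
  (5.5, 3.5, 195°): beam 2 = 0.5774 ≠ 1.7321 ✗
  (5.5, 7.5, 195°): beam 1 = 0.5176 ≠ 4.6587 ✗
  (3.5, 1.5, 120°): beam 1 = 2.8868 ≠ 4.6587 ✗
  (1.5, 3.5, 300°): beam 1 = 0.5774 ≠ 4.6587 ✗
  …
  (3.5, 6.5, 345°): r_1=4.6587, r_2=1.7321, r_3=2.8868, r_4=1.5529 — all match ✓
Only this pose fits every beam.

(x, y, θ) = (3.5, 6.5, 345°)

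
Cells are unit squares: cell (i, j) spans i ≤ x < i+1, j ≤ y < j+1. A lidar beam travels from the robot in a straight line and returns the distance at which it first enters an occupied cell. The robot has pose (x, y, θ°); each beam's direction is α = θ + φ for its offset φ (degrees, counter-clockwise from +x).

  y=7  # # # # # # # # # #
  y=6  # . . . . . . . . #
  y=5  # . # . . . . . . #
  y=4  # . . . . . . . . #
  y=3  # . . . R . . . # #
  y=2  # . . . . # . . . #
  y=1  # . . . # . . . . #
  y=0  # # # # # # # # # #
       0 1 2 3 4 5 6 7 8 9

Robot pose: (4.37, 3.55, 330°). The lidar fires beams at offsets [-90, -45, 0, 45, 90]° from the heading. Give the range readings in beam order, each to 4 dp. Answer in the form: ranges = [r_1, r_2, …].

beam 1: φ=-90°, α=240°
  direction (-0.5000, -0.8660); cell (4,3); t to first gridline: x 0.7400, y 0.6351 (then +2.0000 / +1.1547)
    (4,2) via y @ 0.6351
    (3,2) via x @ 0.7400
    (3,1) via y @ 1.7898
    (2,1) via x @ 2.7400
    (2,0) via y @ 2.9445  # hit
  → r_1 = 2.9445
beam 2: φ=-45°, α=285°
  direction (0.2588, -0.9659); cell (4,3); t to first gridline: x 2.4341, y 0.5694 (then +3.8637 / +1.0353)
    (4,2) via y @ 0.5694
    (4,1) via y @ 1.6047  # hit
  → r_2 = 1.6047
beam 3: φ=0°, α=330°
  direction (0.8660, -0.5000); cell (4,3); t to first gridline: x 0.7275, y 1.1000 (then +1.1547 / +2.0000)
    (5,3) via x @ 0.7275
    (5,2) via y @ 1.1000  # hit
  → r_3 = 1.1000
beam 4: φ=45°, α=15°
  direction (0.9659, 0.2588); cell (4,3); t to first gridline: x 0.6522, y 1.7387 (then +1.0353 / +3.8637)
    (5,3) via x @ 0.6522
    (6,3) via x @ 1.6875
    (6,4) via y @ 1.7387
    (7,4) via x @ 2.7228
    (8,4) via x @ 3.7581
    (9,4) via x @ 4.7933  # hit
  → r_4 = 4.7933
beam 5: φ=90°, α=60°
  direction (0.5000, 0.8660); cell (4,3); t to first gridline: x 1.2600, y 0.5196 (then +2.0000 / +1.1547)
    (4,4) via y @ 0.5196
    (5,4) via x @ 1.2600
    (5,5) via y @ 1.6743
    (5,6) via y @ 2.8290
    (6,6) via x @ 3.2600
    (6,7) via y @ 3.9837  # hit
  → r_5 = 3.9837

ranges = [2.9445, 1.6047, 1.1000, 4.7933, 3.9837]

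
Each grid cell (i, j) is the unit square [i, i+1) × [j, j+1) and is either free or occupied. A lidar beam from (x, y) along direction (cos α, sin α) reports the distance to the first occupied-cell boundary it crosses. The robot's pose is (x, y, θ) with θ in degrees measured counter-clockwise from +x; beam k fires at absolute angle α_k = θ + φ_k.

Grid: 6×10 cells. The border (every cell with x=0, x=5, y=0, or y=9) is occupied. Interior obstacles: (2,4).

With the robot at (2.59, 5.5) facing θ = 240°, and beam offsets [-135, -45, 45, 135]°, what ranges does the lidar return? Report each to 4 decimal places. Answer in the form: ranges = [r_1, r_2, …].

ranges = [3.6235, 1.6461, 0.5176, 2.4950]

beam 1: φ=-135°, α=105°
  dir = (cos 105°, sin 105°) = (-0.2588, 0.9659); from cell (2,5)
  next x-line at t=2.2796, next y-line at t=0.5176; Δt_x=3.8637, Δt_y=1.0353
    y: enter (2,6) at t=0.5176
    y: enter (2,7) at t=1.5529
    x: enter (1,7) at t=2.2796
    y: enter (1,8) at t=2.5882
    y: enter (1,9) at t=3.6235 ← occupied
  → r_1 = 3.6235
beam 2: φ=-45°, α=195°
  dir = (cos 195°, sin 195°) = (-0.9659, -0.2588); from cell (2,5)
  next x-line at t=0.6108, next y-line at t=1.9319; Δt_x=1.0353, Δt_y=3.8637
    x: enter (1,5) at t=0.6108
    x: enter (0,5) at t=1.6461 ← occupied
  → r_2 = 1.6461
beam 3: φ=45°, α=285°
  dir = (cos 285°, sin 285°) = (0.2588, -0.9659); from cell (2,5)
  next x-line at t=1.5841, next y-line at t=0.5176; Δt_x=3.8637, Δt_y=1.0353
    y: enter (2,4) at t=0.5176 ← occupied
  → r_3 = 0.5176
beam 4: φ=135°, α=15°
  dir = (cos 15°, sin 15°) = (0.9659, 0.2588); from cell (2,5)
  next x-line at t=0.4245, next y-line at t=1.9319; Δt_x=1.0353, Δt_y=3.8637
    x: enter (3,5) at t=0.4245
    x: enter (4,5) at t=1.4597
    y: enter (4,6) at t=1.9319
    x: enter (5,6) at t=2.4950 ← occupied
  → r_4 = 2.4950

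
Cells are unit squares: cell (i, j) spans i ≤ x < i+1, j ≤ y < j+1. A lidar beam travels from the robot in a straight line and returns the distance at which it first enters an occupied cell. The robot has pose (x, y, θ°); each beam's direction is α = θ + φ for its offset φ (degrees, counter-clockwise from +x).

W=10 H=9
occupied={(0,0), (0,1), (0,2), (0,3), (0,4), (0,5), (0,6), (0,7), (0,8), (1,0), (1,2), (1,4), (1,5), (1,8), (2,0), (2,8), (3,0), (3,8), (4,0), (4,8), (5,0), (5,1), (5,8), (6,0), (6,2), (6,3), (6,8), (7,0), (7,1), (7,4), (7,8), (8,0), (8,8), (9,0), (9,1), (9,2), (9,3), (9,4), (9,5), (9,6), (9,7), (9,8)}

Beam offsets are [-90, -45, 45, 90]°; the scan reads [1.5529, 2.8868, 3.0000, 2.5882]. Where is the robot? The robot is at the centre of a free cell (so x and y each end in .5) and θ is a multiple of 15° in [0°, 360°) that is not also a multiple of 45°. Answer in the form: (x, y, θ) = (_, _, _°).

Candidates: 48 free-cell centres × 16 headings = 768 poses. Raycast each; keep the one whose scan matches to 4 dp.
  (8.5, 6.5, 195°): beam 2 = 3.0000 ≠ 2.8868 ✗
  (4.5, 5.5, 165°): beam 1 = 2.5882 ≠ 1.5529 ✗
  (5.5, 3.5, 300°): beam 1 = 5.0000 ≠ 1.5529 ✗
  (7.5, 7.5, 105°): beam 2 = 0.5774 ≠ 2.8868 ✗
  (4.5, 7.5, 195°): beam 1 = 0.5176 ≠ 1.5529 ✗
  …
  (3.5, 4.5, 255°): r_1=1.5529, r_2=2.8868, r_3=3.0000, r_4=2.5882 — all match ✓
Unique over the lattice → pose = (3.5, 4.5, 255°).

(x, y, θ) = (3.5, 4.5, 255°)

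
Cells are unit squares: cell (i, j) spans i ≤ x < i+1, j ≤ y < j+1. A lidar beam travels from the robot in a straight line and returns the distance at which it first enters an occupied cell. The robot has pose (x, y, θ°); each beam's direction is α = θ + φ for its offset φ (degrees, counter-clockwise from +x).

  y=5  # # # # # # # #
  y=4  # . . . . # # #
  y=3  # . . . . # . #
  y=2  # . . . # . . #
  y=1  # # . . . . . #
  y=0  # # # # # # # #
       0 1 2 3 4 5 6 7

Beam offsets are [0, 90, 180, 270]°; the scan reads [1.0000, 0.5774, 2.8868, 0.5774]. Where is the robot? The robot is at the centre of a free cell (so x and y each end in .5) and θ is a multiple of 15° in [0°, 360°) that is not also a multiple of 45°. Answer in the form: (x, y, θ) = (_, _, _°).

(x, y, θ) = (4.5, 1.5, 210°)

Enumerate (i+0.5, j+0.5, θ) over the 19 free cells and 16 admissible headings. For each, cast all 4 beams and compare to the given ranges.
  (4.5, 3.5, 285°): beam 1 = 0.5176 ≠ 1.0000 ✗
  (1.5, 3.5, 300°): beam 1 = 2.8868 ≠ 1.0000 ✗
  (3.5, 3.5, 150°): beam 1 = 2.8868 ≠ 1.0000 ✗
  (2.5, 3.5, 30°): beam 1 = 2.8868 ≠ 1.0000 ✗
  …
  (4.5, 1.5, 210°): r_1=1.0000, r_2=0.5774, r_3=2.8868, r_4=0.5774 — all match ✓
Unique over the lattice → pose = (4.5, 1.5, 210°).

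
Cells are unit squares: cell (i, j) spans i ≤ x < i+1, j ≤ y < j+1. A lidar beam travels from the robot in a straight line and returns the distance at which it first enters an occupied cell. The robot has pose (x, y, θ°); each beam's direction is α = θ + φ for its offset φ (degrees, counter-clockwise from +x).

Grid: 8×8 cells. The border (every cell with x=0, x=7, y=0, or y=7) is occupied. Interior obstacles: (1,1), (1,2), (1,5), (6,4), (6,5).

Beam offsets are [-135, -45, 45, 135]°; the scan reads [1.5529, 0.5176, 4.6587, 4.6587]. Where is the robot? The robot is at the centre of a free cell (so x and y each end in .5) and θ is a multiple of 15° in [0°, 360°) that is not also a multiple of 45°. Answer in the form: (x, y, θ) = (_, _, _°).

(x, y, θ) = (2.5, 5.5, 240°)

Candidates: 31 free-cell centres × 16 headings = 496 poses. Raycast each; keep the one whose scan matches to 4 dp.
  (5.5, 1.5, 60°): beam 1 = 0.5176 ≠ 1.5529 ✗
  (3.5, 3.5, 330°): beam 1 = 1.9319 ≠ 1.5529 ✗
  (4.5, 2.5, 15°): beam 1 = 1.7321 ≠ 1.5529 ✗
  (5.5, 2.5, 120°): beam 2 = 1.9319 ≠ 0.5176 ✗
  …
  (2.5, 5.5, 240°): r_1=1.5529, r_2=0.5176, r_3=4.6587, r_4=4.6587 — all match ✓
Only this pose fits every beam.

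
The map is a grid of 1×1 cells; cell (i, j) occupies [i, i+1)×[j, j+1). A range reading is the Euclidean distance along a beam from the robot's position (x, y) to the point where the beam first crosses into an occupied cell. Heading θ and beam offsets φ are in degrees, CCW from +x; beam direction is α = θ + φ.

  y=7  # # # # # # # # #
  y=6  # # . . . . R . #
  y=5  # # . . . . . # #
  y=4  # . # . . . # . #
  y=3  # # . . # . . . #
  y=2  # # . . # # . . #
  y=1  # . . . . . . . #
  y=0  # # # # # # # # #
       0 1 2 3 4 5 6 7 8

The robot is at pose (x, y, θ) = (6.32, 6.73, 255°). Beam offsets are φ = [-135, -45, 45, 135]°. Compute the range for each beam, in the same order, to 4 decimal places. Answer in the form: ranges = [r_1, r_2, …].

ranges = [0.3118, 3.8336, 1.3600, 0.5400]

beam 1: φ=-135°, α=120°
  direction (-0.5000, 0.8660); cell (6,6); t to first gridline: x 0.6400, y 0.3118 (then +2.0000 / +1.1547)
    (6,7) via y @ 0.3118  # hit
  → r_1 = 0.3118
beam 2: φ=-45°, α=210°
  direction (-0.8660, -0.5000); cell (6,6); t to first gridline: x 0.3695, y 1.4600 (then +1.1547 / +2.0000)
    (5,6) via x @ 0.3695
    (5,5) via y @ 1.4600
    (4,5) via x @ 1.5242
    (3,5) via x @ 2.6789
    (3,4) via y @ 3.4600
    (2,4) via x @ 3.8336  # hit
  → r_2 = 3.8336
beam 3: φ=45°, α=300°
  direction (0.5000, -0.8660); cell (6,6); t to first gridline: x 1.3600, y 0.8429 (then +2.0000 / +1.1547)
    (6,5) via y @ 0.8429
    (7,5) via x @ 1.3600  # hit
  → r_3 = 1.3600
beam 4: φ=135°, α=30°
  direction (0.8660, 0.5000); cell (6,6); t to first gridline: x 0.7852, y 0.5400 (then +1.1547 / +2.0000)
    (6,7) via y @ 0.5400  # hit
  → r_4 = 0.5400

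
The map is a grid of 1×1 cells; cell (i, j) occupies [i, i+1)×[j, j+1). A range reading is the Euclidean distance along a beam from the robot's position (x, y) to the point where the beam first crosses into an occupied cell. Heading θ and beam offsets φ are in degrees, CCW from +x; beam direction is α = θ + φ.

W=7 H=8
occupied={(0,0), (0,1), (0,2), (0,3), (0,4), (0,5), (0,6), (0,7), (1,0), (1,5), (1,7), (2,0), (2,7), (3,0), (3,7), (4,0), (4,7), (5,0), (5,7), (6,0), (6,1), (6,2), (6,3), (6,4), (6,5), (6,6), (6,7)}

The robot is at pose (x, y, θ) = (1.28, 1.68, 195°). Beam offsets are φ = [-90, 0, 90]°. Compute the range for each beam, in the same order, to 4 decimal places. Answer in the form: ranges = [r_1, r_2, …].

ranges = [1.0818, 0.2899, 0.7040]

beam 1: φ=-90°, α=105°
  cosα=-0.2588 sinα=0.9659 | (1,1) | tMaxX 1.0818 tMaxY 0.3313 | tΔX 3.8637 tΔY 1.0353
    t=0.3313 [y] (1,2)
    t=1.0818 [x] (0,2) — stop
  → r_1 = 1.0818
beam 2: φ=0°, α=195°
  cosα=-0.9659 sinα=-0.2588 | (1,1) | tMaxX 0.2899 tMaxY 2.6273 | tΔX 1.0353 tΔY 3.8637
    t=0.2899 [x] (0,1) — stop
  → r_2 = 0.2899
beam 3: φ=90°, α=285°
  cosα=0.2588 sinα=-0.9659 | (1,1) | tMaxX 2.7819 tMaxY 0.7040 | tΔX 3.8637 tΔY 1.0353
    t=0.7040 [y] (1,0) — stop
  → r_3 = 0.7040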